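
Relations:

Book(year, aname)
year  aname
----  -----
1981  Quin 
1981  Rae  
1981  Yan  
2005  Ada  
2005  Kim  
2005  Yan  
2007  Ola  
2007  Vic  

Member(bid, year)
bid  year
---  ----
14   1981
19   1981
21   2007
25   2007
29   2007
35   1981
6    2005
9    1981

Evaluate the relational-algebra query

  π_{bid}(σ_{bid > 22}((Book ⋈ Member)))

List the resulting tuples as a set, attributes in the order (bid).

{25, 29, 35}

Book ⋈ Member (natural join on year): {(1981, Quin, 14), (1981, Quin, 19), (1981, Quin, 35), (1981, Quin, 9), (1981, Rae, 14), (1981, Rae, 19), (1981, Rae, 35), (1981, Rae, 9), (1981, Yan, 14), (1981, Yan, 19), (1981, Yan, 35), (1981, Yan, 9), (2005, Ada, 6), (2005, Kim, 6), (2005, Yan, 6), (2007, Ola, 21), (2007, Ola, 25), (2007, Ola, 29), (2007, Vic, 21), (2007, Vic, 25), (2007, Vic, 29)}
Apply σ_{bid > 22}; surviving tuples: {(1981, Quin, 35), (1981, Rae, 35), (1981, Yan, 35), (2007, Ola, 25), (2007, Ola, 29), (2007, Vic, 25), (2007, Vic, 29)}
Projecting to bid (4 duplicate(s) eliminated): {25, 29, 35}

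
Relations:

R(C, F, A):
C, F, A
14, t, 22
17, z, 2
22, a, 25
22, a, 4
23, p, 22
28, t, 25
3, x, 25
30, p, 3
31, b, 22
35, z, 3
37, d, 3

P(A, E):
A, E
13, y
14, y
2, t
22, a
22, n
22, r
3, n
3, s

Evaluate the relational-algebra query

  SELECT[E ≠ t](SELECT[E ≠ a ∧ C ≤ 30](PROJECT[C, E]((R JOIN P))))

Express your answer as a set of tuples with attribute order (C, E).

Natural join on A: {(14, t, 22, a), (14, t, 22, n), (14, t, 22, r), (17, z, 2, t), (23, p, 22, a), (23, p, 22, n), (23, p, 22, r), (30, p, 3, n), (30, p, 3, s), (31, b, 22, a), (31, b, 22, n), (31, b, 22, r), (35, z, 3, n), (35, z, 3, s), (37, d, 3, n), (37, d, 3, s)}
Projecting to C, E: {(14, a), (14, n), (14, r), (17, t), (23, a), (23, n), (23, r), (30, n), (30, s), (31, a), (31, n), (31, r), (35, n), (35, s), (37, n), (37, s)}
Filtering on E ≠ a ∧ C ≤ 30 leaves {(14, n), (14, r), (17, t), (23, n), (23, r), (30, n), (30, s)}.
Filtering on E ≠ t leaves {(14, n), (14, r), (23, n), (23, r), (30, n), (30, s)}.

{(14, n), (14, r), (23, n), (23, r), (30, n), (30, s)}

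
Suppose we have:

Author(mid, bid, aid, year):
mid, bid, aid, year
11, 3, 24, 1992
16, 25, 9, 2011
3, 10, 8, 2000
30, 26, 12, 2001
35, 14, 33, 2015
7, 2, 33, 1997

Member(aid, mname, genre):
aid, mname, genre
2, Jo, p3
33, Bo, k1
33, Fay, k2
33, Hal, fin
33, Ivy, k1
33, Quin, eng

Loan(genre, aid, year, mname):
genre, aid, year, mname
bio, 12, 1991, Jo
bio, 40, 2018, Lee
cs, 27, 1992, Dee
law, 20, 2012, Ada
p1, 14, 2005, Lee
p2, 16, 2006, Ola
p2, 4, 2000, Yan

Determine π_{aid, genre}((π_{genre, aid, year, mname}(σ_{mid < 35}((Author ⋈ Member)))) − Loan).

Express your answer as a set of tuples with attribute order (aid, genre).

{(33, eng), (33, fin), (33, k1), (33, k2)}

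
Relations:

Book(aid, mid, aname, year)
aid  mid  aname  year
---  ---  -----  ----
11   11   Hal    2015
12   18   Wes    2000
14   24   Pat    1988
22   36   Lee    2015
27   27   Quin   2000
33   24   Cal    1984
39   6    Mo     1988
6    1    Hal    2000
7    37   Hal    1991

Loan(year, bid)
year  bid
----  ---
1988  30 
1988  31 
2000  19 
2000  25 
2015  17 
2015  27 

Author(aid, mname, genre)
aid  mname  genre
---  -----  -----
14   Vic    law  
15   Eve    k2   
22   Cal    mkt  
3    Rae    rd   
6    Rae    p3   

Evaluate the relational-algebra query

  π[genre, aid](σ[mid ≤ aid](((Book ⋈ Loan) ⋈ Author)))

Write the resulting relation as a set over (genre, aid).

Joining Book and Loan on year yields {(11, 11, Hal, 2015, 17), (11, 11, Hal, 2015, 27), (12, 18, Wes, 2000, 19), (12, 18, Wes, 2000, 25), (14, 24, Pat, 1988, 30), (14, 24, Pat, 1988, 31), (22, 36, Lee, 2015, 17), (22, 36, Lee, 2015, 27), (27, 27, Quin, 2000, 19), (27, 27, Quin, 2000, 25), (39, 6, Mo, 1988, 30), (39, 6, Mo, 1988, 31), (6, 1, Hal, 2000, 19), (6, 1, Hal, 2000, 25)}.
Joining (Book ⋈ Loan) and Author on aid yields {(14, 24, Pat, 1988, 30, Vic, law), (14, 24, Pat, 1988, 31, Vic, law), (22, 36, Lee, 2015, 17, Cal, mkt), (22, 36, Lee, 2015, 27, Cal, mkt), (6, 1, Hal, 2000, 19, Rae, p3), (6, 1, Hal, 2000, 25, Rae, p3)}.
Apply σ_{mid ≤ aid}; surviving tuples: {(6, 1, Hal, 2000, 19, Rae, p3), (6, 1, Hal, 2000, 25, Rae, p3)}
Keep only column(s) genre, aid (1 duplicate(s) eliminated): {(p3, 6)}

{(p3, 6)}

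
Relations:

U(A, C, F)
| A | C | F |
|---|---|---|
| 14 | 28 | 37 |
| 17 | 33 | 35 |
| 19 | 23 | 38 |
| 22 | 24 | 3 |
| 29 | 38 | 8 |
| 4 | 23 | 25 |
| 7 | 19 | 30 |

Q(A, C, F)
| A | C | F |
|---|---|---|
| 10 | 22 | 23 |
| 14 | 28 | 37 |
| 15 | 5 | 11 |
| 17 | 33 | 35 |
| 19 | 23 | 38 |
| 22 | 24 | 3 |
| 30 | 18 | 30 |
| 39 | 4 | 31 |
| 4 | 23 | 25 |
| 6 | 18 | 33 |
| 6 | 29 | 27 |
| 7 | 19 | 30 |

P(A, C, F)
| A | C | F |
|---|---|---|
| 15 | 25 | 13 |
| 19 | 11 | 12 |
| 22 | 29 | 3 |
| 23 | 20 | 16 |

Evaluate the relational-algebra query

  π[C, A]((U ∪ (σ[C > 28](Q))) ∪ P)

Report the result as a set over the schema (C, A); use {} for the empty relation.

{(11, 19), (19, 7), (20, 23), (23, 19), (23, 4), (24, 22), (25, 15), (28, 14), (29, 22), (29, 6), (33, 17), (38, 29)}

σ[C > 28]: keep tuples satisfying C > 28 → {(17, 33, 35), (6, 29, 27)}
Set union of the two operands is {(14, 28, 37), (17, 33, 35), (19, 23, 38), (22, 24, 3), (29, 38, 8), (4, 23, 25), (6, 29, 27), (7, 19, 30)}.
Set union of the two operands is {(14, 28, 37), (15, 25, 13), (17, 33, 35), (19, 11, 12), (19, 23, 38), (22, 24, 3), (22, 29, 3), (23, 20, 16), (29, 38, 8), (4, 23, 25), (6, 29, 27), (7, 19, 30)}.
Keep only column(s) C, A: {(11, 19), (19, 7), (20, 23), (23, 19), (23, 4), (24, 22), (25, 15), (28, 14), (29, 22), (29, 6), (33, 17), (38, 29)}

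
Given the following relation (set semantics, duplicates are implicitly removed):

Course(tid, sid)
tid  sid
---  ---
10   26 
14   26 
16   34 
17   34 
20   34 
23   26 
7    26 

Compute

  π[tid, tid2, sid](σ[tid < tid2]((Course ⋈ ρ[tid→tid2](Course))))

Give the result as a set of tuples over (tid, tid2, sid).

{(10, 14, 26), (10, 23, 26), (14, 23, 26), (16, 17, 34), (16, 20, 34), (17, 20, 34), (7, 10, 26), (7, 14, 26), (7, 23, 26)}

ρ[tid→tid2]: schema becomes (tid2, sid); tuples unchanged.
Course ⋈ ρ[tid→tid2](Course) (natural join on sid): {(10, 26, 10), (10, 26, 14), (10, 26, 23), (10, 26, 7), (14, 26, 10), (14, 26, 14), (14, 26, 23), (14, 26, 7), (16, 34, 16), (16, 34, 17), (16, 34, 20), (17, 34, 16), (17, 34, 17), (17, 34, 20), (20, 34, 16), (20, 34, 17), (20, 34, 20), (23, 26, 10), (23, 26, 14), (23, 26, 23), (23, 26, 7), (7, 26, 10), (7, 26, 14), (7, 26, 23), (7, 26, 7)}
σ[tid < tid2]: keep tuples satisfying tid < tid2 → {(10, 26, 14), (10, 26, 23), (14, 26, 23), (16, 34, 17), (16, 34, 20), (17, 34, 20), (7, 26, 10), (7, 26, 14), (7, 26, 23)}
π[tid, tid2, sid]: project onto (tid, tid2, sid) → {(10, 14, 26), (10, 23, 26), (14, 23, 26), (16, 17, 34), (16, 20, 34), (17, 20, 34), (7, 10, 26), (7, 14, 26), (7, 23, 26)}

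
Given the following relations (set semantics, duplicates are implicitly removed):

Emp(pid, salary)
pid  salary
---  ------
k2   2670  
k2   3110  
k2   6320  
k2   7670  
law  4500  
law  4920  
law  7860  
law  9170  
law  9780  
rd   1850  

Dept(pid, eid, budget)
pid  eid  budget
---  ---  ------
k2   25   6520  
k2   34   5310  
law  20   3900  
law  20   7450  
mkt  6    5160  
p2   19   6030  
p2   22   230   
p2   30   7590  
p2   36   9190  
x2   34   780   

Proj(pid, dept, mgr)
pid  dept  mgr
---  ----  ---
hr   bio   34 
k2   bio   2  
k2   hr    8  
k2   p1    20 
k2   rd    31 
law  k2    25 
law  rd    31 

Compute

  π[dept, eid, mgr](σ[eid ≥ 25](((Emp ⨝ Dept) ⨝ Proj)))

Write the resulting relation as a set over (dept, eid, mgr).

{(bio, 25, 2), (bio, 34, 2), (hr, 25, 8), (hr, 34, 8), (p1, 25, 20), (p1, 34, 20), (rd, 25, 31), (rd, 34, 31)}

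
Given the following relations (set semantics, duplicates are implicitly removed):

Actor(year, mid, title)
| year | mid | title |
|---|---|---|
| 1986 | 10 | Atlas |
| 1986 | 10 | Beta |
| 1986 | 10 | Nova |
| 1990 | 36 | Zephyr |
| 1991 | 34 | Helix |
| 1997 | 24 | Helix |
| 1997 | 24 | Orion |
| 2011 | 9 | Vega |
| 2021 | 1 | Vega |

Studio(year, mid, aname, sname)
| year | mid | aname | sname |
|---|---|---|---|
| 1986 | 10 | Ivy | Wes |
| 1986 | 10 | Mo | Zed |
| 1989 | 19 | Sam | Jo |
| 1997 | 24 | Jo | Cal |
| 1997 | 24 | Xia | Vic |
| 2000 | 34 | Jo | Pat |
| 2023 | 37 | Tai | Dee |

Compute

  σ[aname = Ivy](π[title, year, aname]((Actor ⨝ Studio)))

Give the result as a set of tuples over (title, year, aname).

Natural join on year, mid: {(1986, 10, Atlas, Ivy, Wes), (1986, 10, Atlas, Mo, Zed), (1986, 10, Beta, Ivy, Wes), (1986, 10, Beta, Mo, Zed), (1986, 10, Nova, Ivy, Wes), (1986, 10, Nova, Mo, Zed), (1997, 24, Helix, Jo, Cal), (1997, 24, Helix, Xia, Vic), (1997, 24, Orion, Jo, Cal), (1997, 24, Orion, Xia, Vic)}
Keep only column(s) title, year, aname: {(Atlas, 1986, Ivy), (Atlas, 1986, Mo), (Beta, 1986, Ivy), (Beta, 1986, Mo), (Helix, 1997, Jo), (Helix, 1997, Xia), (Nova, 1986, Ivy), (Nova, 1986, Mo), (Orion, 1997, Jo), (Orion, 1997, Xia)}
Apply σ_{aname = Ivy}; surviving tuples: {(Atlas, 1986, Ivy), (Beta, 1986, Ivy), (Nova, 1986, Ivy)}

{(Atlas, 1986, Ivy), (Beta, 1986, Ivy), (Nova, 1986, Ivy)}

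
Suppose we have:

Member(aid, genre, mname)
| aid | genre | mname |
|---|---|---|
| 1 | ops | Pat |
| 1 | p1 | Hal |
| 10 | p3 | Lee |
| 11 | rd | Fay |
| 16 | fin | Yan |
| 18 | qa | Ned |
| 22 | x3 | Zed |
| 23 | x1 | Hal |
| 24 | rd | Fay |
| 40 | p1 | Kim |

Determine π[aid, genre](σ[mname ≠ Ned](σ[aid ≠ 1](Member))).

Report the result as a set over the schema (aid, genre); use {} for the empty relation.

Selection aid ≠ 1: {(10, p3, Lee), (11, rd, Fay), (16, fin, Yan), (18, qa, Ned), (22, x3, Zed), (23, x1, Hal), (24, rd, Fay), (40, p1, Kim)}
Selection mname ≠ Ned: {(10, p3, Lee), (11, rd, Fay), (16, fin, Yan), (22, x3, Zed), (23, x1, Hal), (24, rd, Fay), (40, p1, Kim)}
Keep only column(s) aid, genre: {(10, p3), (11, rd), (16, fin), (22, x3), (23, x1), (24, rd), (40, p1)}

{(10, p3), (11, rd), (16, fin), (22, x3), (23, x1), (24, rd), (40, p1)}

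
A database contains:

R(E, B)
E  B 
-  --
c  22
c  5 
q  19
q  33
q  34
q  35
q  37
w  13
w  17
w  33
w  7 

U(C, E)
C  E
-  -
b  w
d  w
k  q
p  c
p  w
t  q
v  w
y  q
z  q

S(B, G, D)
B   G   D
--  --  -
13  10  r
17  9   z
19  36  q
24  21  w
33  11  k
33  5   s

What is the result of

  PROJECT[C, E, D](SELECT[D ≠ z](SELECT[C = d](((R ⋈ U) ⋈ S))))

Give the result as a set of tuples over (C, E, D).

{(d, w, k), (d, w, r), (d, w, s)}

R ⋈ U (natural join on E): {(c, 22, p), (c, 5, p), (q, 19, k), (q, 19, t), (q, 19, y), (q, 19, z), (q, 33, k), (q, 33, t), (q, 33, y), (q, 33, z), (q, 34, k), (q, 34, t), (q, 34, y), (q, 34, z), (q, 35, k), (q, 35, t), (q, 35, y), (q, 35, z), (q, 37, k), (q, 37, t), (q, 37, y), (q, 37, z), (w, 13, b), (w, 13, d), (w, 13, p), (w, 13, v), (w, 17, b), (w, 17, d), (w, 17, p), (w, 17, v), (w, 33, b), (w, 33, d), (w, 33, p), (w, 33, v), (w, 7, b), (w, 7, d), (w, 7, p), (w, 7, v)}
(R ⋈ U) ⋈ S (natural join on B): {(q, 19, k, 36, q), (q, 19, t, 36, q), (q, 19, y, 36, q), (q, 19, z, 36, q), (q, 33, k, 11, k), (q, 33, k, 5, s), (q, 33, t, 11, k), (q, 33, t, 5, s), (q, 33, y, 11, k), (q, 33, y, 5, s), (q, 33, z, 11, k), (q, 33, z, 5, s), (w, 13, b, 10, r), (w, 13, d, 10, r), (w, 13, p, 10, r), (w, 13, v, 10, r), (w, 17, b, 9, z), (w, 17, d, 9, z), (w, 17, p, 9, z), (w, 17, v, 9, z), (w, 33, b, 11, k), (w, 33, b, 5, s), (w, 33, d, 11, k), (w, 33, d, 5, s), (w, 33, p, 11, k), (w, 33, p, 5, s), (w, 33, v, 11, k), (w, 33, v, 5, s)}
Apply σ_{C = d}; surviving tuples: {(w, 13, d, 10, r), (w, 17, d, 9, z), (w, 33, d, 11, k), (w, 33, d, 5, s)}
Apply σ_{D ≠ z}; surviving tuples: {(w, 13, d, 10, r), (w, 33, d, 11, k), (w, 33, d, 5, s)}
π[C, E, D]: project onto (C, E, D) → {(d, w, k), (d, w, r), (d, w, s)}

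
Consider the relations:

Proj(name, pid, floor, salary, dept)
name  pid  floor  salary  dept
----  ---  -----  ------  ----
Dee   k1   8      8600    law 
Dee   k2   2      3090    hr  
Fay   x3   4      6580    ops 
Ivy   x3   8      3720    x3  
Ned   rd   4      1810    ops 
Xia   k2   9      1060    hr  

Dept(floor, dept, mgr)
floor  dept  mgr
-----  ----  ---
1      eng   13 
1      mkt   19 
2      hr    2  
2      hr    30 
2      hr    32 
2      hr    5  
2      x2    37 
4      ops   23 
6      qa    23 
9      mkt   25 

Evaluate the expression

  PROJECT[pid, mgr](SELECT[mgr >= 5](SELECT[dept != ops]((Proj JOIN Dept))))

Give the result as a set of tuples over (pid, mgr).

{(k2, 30), (k2, 32), (k2, 5)}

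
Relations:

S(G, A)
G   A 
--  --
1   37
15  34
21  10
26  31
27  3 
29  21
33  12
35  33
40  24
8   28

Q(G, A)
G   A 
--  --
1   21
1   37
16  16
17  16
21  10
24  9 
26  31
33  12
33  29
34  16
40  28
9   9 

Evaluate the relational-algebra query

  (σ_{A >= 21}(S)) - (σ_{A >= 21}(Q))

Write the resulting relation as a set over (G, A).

{(15, 34), (29, 21), (35, 33), (40, 24), (8, 28)}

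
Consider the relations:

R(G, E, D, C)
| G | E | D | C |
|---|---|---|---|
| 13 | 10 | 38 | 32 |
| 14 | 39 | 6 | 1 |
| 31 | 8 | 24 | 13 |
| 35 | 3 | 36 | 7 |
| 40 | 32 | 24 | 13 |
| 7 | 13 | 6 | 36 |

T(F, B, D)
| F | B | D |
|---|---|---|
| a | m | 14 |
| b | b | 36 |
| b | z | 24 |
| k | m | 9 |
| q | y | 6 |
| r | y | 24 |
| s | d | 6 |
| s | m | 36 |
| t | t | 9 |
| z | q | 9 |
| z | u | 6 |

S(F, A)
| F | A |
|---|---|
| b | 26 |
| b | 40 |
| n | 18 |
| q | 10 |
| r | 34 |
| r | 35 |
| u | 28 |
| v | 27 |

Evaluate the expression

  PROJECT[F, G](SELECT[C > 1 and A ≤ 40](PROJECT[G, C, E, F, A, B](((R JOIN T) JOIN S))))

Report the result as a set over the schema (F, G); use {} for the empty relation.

Joining R and T on D yields {(14, 39, 6, 1, q, y), (14, 39, 6, 1, s, d), (14, 39, 6, 1, z, u), (31, 8, 24, 13, b, z), (31, 8, 24, 13, r, y), (35, 3, 36, 7, b, b), (35, 3, 36, 7, s, m), (40, 32, 24, 13, b, z), (40, 32, 24, 13, r, y), (7, 13, 6, 36, q, y), (7, 13, 6, 36, s, d), (7, 13, 6, 36, z, u)}.
Joining (R JOIN T) and S on F yields {(14, 39, 6, 1, q, y, 10), (31, 8, 24, 13, b, z, 26), (31, 8, 24, 13, b, z, 40), (31, 8, 24, 13, r, y, 34), (31, 8, 24, 13, r, y, 35), (35, 3, 36, 7, b, b, 26), (35, 3, 36, 7, b, b, 40), (40, 32, 24, 13, b, z, 26), (40, 32, 24, 13, b, z, 40), (40, 32, 24, 13, r, y, 34), (40, 32, 24, 13, r, y, 35), (7, 13, 6, 36, q, y, 10)}.
Projecting to G, C, E, F, A, B: {(14, 1, 39, q, 10, y), (31, 13, 8, b, 26, z), (31, 13, 8, b, 40, z), (31, 13, 8, r, 34, y), (31, 13, 8, r, 35, y), (35, 7, 3, b, 26, b), (35, 7, 3, b, 40, b), (40, 13, 32, b, 26, z), (40, 13, 32, b, 40, z), (40, 13, 32, r, 34, y), (40, 13, 32, r, 35, y), (7, 36, 13, q, 10, y)}
Apply σ_{C > 1 and A ≤ 40}; surviving tuples: {(31, 13, 8, b, 26, z), (31, 13, 8, b, 40, z), (31, 13, 8, r, 34, y), (31, 13, 8, r, 35, y), (35, 7, 3, b, 26, b), (35, 7, 3, b, 40, b), (40, 13, 32, b, 26, z), (40, 13, 32, b, 40, z), (40, 13, 32, r, 34, y), (40, 13, 32, r, 35, y), (7, 36, 13, q, 10, y)}
Projecting to F, G (5 duplicate(s) eliminated): {(b, 31), (b, 35), (b, 40), (q, 7), (r, 31), (r, 40)}

{(b, 31), (b, 35), (b, 40), (q, 7), (r, 31), (r, 40)}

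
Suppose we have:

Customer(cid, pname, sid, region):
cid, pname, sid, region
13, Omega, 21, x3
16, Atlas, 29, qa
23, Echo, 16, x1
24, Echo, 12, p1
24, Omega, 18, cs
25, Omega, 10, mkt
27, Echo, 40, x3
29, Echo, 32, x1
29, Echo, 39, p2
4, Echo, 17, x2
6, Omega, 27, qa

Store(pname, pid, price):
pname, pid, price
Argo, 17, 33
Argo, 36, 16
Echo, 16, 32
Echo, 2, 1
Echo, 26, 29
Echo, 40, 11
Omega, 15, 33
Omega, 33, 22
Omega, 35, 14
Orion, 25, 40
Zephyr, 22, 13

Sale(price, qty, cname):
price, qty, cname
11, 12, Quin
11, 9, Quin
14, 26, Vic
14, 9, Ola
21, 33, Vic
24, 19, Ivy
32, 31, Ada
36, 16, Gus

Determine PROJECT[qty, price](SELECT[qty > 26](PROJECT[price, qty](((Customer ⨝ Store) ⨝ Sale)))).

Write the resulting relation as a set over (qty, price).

Customer ⋈ Store (natural join on pname): {(13, Omega, 21, x3, 15, 33), (13, Omega, 21, x3, 33, 22), (13, Omega, 21, x3, 35, 14), (23, Echo, 16, x1, 16, 32), (23, Echo, 16, x1, 2, 1), (23, Echo, 16, x1, 26, 29), (23, Echo, 16, x1, 40, 11), (24, Echo, 12, p1, 16, 32), (24, Echo, 12, p1, 2, 1), (24, Echo, 12, p1, 26, 29), (24, Echo, 12, p1, 40, 11), (24, Omega, 18, cs, 15, 33), (24, Omega, 18, cs, 33, 22), (24, Omega, 18, cs, 35, 14), (25, Omega, 10, mkt, 15, 33), (25, Omega, 10, mkt, 33, 22), (25, Omega, 10, mkt, 35, 14), (27, Echo, 40, x3, 16, 32), (27, Echo, 40, x3, 2, 1), (27, Echo, 40, x3, 26, 29), (27, Echo, 40, x3, 40, 11), (29, Echo, 32, x1, 16, 32), (29, Echo, 32, x1, 2, 1), (29, Echo, 32, x1, 26, 29), (29, Echo, 32, x1, 40, 11), (29, Echo, 39, p2, 16, 32), (29, Echo, 39, p2, 2, 1), (29, Echo, 39, p2, 26, 29), (29, Echo, 39, p2, 40, 11), (4, Echo, 17, x2, 16, 32), (4, Echo, 17, x2, 2, 1), (4, Echo, 17, x2, 26, 29), (4, Echo, 17, x2, 40, 11), (6, Omega, 27, qa, 15, 33), (6, Omega, 27, qa, 33, 22), (6, Omega, 27, qa, 35, 14)}
(Customer ⨝ Store) ⋈ Sale (natural join on price): {(13, Omega, 21, x3, 35, 14, 26, Vic), (13, Omega, 21, x3, 35, 14, 9, Ola), (23, Echo, 16, x1, 16, 32, 31, Ada), (23, Echo, 16, x1, 40, 11, 12, Quin), (23, Echo, 16, x1, 40, 11, 9, Quin), (24, Echo, 12, p1, 16, 32, 31, Ada), (24, Echo, 12, p1, 40, 11, 12, Quin), (24, Echo, 12, p1, 40, 11, 9, Quin), (24, Omega, 18, cs, 35, 14, 26, Vic), (24, Omega, 18, cs, 35, 14, 9, Ola), (25, Omega, 10, mkt, 35, 14, 26, Vic), (25, Omega, 10, mkt, 35, 14, 9, Ola), (27, Echo, 40, x3, 16, 32, 31, Ada), (27, Echo, 40, x3, 40, 11, 12, Quin), (27, Echo, 40, x3, 40, 11, 9, Quin), (29, Echo, 32, x1, 16, 32, 31, Ada), (29, Echo, 32, x1, 40, 11, 12, Quin), (29, Echo, 32, x1, 40, 11, 9, Quin), (29, Echo, 39, p2, 16, 32, 31, Ada), (29, Echo, 39, p2, 40, 11, 12, Quin), (29, Echo, 39, p2, 40, 11, 9, Quin), (4, Echo, 17, x2, 16, 32, 31, Ada), (4, Echo, 17, x2, 40, 11, 12, Quin), (4, Echo, 17, x2, 40, 11, 9, Quin), (6, Omega, 27, qa, 35, 14, 26, Vic), (6, Omega, 27, qa, 35, 14, 9, Ola)}
π_{price, qty} gives {(11, 12), (11, 9), (14, 26), (14, 9), (32, 31)} (21 duplicate(s) eliminated).
Filtering on qty > 26 leaves {(32, 31)}.
π_{qty, price} gives {(31, 32)}.

{(31, 32)}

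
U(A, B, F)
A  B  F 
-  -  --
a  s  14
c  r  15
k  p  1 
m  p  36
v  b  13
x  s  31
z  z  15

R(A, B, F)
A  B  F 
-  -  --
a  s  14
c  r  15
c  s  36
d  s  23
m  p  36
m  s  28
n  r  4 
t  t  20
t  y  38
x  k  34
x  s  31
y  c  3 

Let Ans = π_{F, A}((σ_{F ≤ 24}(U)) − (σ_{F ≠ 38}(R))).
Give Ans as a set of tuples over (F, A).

σ[F ≤ 24]: keep tuples satisfying F ≤ 24 → {(a, s, 14), (c, r, 15), (k, p, 1), (v, b, 13), (z, z, 15)}
σ[F ≠ 38]: keep tuples satisfying F ≠ 38 → {(a, s, 14), (c, r, 15), (c, s, 36), (d, s, 23), (m, p, 36), (m, s, 28), (n, r, 4), (t, t, 20), (x, k, 34), (x, s, 31), (y, c, 3)}
Set difference of the two operands is {(k, p, 1), (v, b, 13), (z, z, 15)}.
π_{F, A} gives {(1, k), (13, v), (15, z)}.

{(1, k), (13, v), (15, z)}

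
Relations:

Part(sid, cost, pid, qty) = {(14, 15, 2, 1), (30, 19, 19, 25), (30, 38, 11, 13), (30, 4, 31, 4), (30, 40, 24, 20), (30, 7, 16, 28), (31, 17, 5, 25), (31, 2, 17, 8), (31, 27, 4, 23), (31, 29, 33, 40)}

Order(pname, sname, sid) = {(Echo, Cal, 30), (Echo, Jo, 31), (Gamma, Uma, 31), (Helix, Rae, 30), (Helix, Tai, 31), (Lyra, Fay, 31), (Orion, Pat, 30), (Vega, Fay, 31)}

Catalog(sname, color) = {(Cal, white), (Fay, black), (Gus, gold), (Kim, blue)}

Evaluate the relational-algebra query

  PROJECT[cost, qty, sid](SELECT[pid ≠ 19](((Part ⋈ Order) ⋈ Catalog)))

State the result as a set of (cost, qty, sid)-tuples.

{(17, 25, 31), (2, 8, 31), (27, 23, 31), (29, 40, 31), (38, 13, 30), (4, 4, 30), (40, 20, 30), (7, 28, 30)}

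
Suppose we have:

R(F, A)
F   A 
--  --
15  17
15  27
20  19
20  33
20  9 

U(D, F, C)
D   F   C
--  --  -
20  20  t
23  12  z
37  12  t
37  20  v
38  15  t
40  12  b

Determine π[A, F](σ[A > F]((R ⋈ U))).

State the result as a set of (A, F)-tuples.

{(17, 15), (27, 15), (33, 20)}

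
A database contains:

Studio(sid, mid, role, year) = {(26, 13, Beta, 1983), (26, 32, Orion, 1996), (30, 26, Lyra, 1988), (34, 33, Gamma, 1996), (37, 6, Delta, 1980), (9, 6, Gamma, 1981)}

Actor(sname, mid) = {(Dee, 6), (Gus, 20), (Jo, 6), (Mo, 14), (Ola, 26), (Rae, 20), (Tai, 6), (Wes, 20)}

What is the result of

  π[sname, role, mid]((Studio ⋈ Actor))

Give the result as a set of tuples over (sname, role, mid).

{(Dee, Delta, 6), (Dee, Gamma, 6), (Jo, Delta, 6), (Jo, Gamma, 6), (Ola, Lyra, 26), (Tai, Delta, 6), (Tai, Gamma, 6)}

Joining Studio and Actor on mid yields {(30, 26, Lyra, 1988, Ola), (37, 6, Delta, 1980, Dee), (37, 6, Delta, 1980, Jo), (37, 6, Delta, 1980, Tai), (9, 6, Gamma, 1981, Dee), (9, 6, Gamma, 1981, Jo), (9, 6, Gamma, 1981, Tai)}.
Projecting to sname, role, mid: {(Dee, Delta, 6), (Dee, Gamma, 6), (Jo, Delta, 6), (Jo, Gamma, 6), (Ola, Lyra, 26), (Tai, Delta, 6), (Tai, Gamma, 6)}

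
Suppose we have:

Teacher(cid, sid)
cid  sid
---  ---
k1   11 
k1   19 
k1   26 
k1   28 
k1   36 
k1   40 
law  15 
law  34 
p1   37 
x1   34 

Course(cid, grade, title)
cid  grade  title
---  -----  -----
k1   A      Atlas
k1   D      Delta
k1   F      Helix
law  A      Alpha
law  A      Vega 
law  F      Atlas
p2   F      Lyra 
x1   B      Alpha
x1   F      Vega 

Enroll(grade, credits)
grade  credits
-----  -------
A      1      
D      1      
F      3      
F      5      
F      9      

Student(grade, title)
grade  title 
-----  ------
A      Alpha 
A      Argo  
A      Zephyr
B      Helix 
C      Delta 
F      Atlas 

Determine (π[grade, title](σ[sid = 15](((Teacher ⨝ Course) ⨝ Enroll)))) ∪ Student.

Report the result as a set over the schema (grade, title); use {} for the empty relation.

{(A, Alpha), (A, Argo), (A, Vega), (A, Zephyr), (B, Helix), (C, Delta), (F, Atlas)}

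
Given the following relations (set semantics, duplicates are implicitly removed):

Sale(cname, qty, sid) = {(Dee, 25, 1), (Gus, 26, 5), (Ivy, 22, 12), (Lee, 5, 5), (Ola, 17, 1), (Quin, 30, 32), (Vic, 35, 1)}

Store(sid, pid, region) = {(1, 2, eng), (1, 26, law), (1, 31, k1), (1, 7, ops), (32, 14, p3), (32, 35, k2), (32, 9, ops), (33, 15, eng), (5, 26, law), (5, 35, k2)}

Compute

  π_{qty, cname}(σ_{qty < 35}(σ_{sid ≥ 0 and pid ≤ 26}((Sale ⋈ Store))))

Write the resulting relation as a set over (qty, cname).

{(17, Ola), (25, Dee), (26, Gus), (30, Quin), (5, Lee)}

Sale ⋈ Store (natural join on sid): {(Dee, 25, 1, 2, eng), (Dee, 25, 1, 26, law), (Dee, 25, 1, 31, k1), (Dee, 25, 1, 7, ops), (Gus, 26, 5, 26, law), (Gus, 26, 5, 35, k2), (Lee, 5, 5, 26, law), (Lee, 5, 5, 35, k2), (Ola, 17, 1, 2, eng), (Ola, 17, 1, 26, law), (Ola, 17, 1, 31, k1), (Ola, 17, 1, 7, ops), (Quin, 30, 32, 14, p3), (Quin, 30, 32, 35, k2), (Quin, 30, 32, 9, ops), (Vic, 35, 1, 2, eng), (Vic, 35, 1, 26, law), (Vic, 35, 1, 31, k1), (Vic, 35, 1, 7, ops)}
σ[sid ≥ 0 and pid ≤ 26]: keep tuples satisfying sid ≥ 0 and pid ≤ 26 → {(Dee, 25, 1, 2, eng), (Dee, 25, 1, 26, law), (Dee, 25, 1, 7, ops), (Gus, 26, 5, 26, law), (Lee, 5, 5, 26, law), (Ola, 17, 1, 2, eng), (Ola, 17, 1, 26, law), (Ola, 17, 1, 7, ops), (Quin, 30, 32, 14, p3), (Quin, 30, 32, 9, ops), (Vic, 35, 1, 2, eng), (Vic, 35, 1, 26, law), (Vic, 35, 1, 7, ops)}
σ[qty < 35]: keep tuples satisfying qty < 35 → {(Dee, 25, 1, 2, eng), (Dee, 25, 1, 26, law), (Dee, 25, 1, 7, ops), (Gus, 26, 5, 26, law), (Lee, 5, 5, 26, law), (Ola, 17, 1, 2, eng), (Ola, 17, 1, 26, law), (Ola, 17, 1, 7, ops), (Quin, 30, 32, 14, p3), (Quin, 30, 32, 9, ops)}
Keep only column(s) qty, cname (5 duplicate(s) eliminated): {(17, Ola), (25, Dee), (26, Gus), (30, Quin), (5, Lee)}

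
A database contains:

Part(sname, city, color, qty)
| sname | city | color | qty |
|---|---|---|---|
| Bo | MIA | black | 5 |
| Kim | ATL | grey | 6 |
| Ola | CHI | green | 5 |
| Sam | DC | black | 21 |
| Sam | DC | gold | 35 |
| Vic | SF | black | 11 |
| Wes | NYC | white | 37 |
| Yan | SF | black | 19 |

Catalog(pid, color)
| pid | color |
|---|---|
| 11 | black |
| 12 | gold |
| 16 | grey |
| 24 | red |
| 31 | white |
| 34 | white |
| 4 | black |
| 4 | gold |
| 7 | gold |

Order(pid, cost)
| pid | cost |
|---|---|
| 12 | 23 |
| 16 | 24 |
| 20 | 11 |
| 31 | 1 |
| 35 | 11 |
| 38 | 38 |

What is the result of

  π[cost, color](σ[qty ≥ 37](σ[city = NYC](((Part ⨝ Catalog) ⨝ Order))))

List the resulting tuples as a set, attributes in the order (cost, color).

{(1, white)}

Natural join on color: {(Bo, MIA, black, 5, 11), (Bo, MIA, black, 5, 4), (Kim, ATL, grey, 6, 16), (Sam, DC, black, 21, 11), (Sam, DC, black, 21, 4), (Sam, DC, gold, 35, 12), (Sam, DC, gold, 35, 4), (Sam, DC, gold, 35, 7), (Vic, SF, black, 11, 11), (Vic, SF, black, 11, 4), (Wes, NYC, white, 37, 31), (Wes, NYC, white, 37, 34), (Yan, SF, black, 19, 11), (Yan, SF, black, 19, 4)}
Natural join on pid: {(Kim, ATL, grey, 6, 16, 24), (Sam, DC, gold, 35, 12, 23), (Wes, NYC, white, 37, 31, 1)}
σ[city = NYC]: keep tuples satisfying city = NYC → {(Wes, NYC, white, 37, 31, 1)}
σ[qty ≥ 37]: keep tuples satisfying qty ≥ 37 → {(Wes, NYC, white, 37, 31, 1)}
π_{cost, color} gives {(1, white)}.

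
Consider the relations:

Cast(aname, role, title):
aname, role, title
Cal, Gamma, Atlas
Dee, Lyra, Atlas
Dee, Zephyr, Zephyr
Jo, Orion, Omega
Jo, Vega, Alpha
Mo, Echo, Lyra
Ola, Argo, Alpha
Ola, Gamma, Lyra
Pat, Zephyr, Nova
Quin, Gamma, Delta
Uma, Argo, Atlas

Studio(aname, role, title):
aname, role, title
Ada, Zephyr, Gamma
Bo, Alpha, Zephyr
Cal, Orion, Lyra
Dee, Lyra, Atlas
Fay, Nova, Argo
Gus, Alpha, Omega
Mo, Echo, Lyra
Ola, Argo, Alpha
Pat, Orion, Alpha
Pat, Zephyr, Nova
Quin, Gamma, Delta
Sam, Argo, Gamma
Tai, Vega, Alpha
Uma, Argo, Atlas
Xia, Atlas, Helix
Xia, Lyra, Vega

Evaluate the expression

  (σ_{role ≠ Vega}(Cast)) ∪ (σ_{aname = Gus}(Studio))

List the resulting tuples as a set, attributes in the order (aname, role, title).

Selection role ≠ Vega: {(Cal, Gamma, Atlas), (Dee, Lyra, Atlas), (Dee, Zephyr, Zephyr), (Jo, Orion, Omega), (Mo, Echo, Lyra), (Ola, Argo, Alpha), (Ola, Gamma, Lyra), (Pat, Zephyr, Nova), (Quin, Gamma, Delta), (Uma, Argo, Atlas)}
Selection aname = Gus: {(Gus, Alpha, Omega)}
Set union of the two operands is {(Cal, Gamma, Atlas), (Dee, Lyra, Atlas), (Dee, Zephyr, Zephyr), (Gus, Alpha, Omega), (Jo, Orion, Omega), (Mo, Echo, Lyra), (Ola, Argo, Alpha), (Ola, Gamma, Lyra), (Pat, Zephyr, Nova), (Quin, Gamma, Delta), (Uma, Argo, Atlas)}.

{(Cal, Gamma, Atlas), (Dee, Lyra, Atlas), (Dee, Zephyr, Zephyr), (Gus, Alpha, Omega), (Jo, Orion, Omega), (Mo, Echo, Lyra), (Ola, Argo, Alpha), (Ola, Gamma, Lyra), (Pat, Zephyr, Nova), (Quin, Gamma, Delta), (Uma, Argo, Atlas)}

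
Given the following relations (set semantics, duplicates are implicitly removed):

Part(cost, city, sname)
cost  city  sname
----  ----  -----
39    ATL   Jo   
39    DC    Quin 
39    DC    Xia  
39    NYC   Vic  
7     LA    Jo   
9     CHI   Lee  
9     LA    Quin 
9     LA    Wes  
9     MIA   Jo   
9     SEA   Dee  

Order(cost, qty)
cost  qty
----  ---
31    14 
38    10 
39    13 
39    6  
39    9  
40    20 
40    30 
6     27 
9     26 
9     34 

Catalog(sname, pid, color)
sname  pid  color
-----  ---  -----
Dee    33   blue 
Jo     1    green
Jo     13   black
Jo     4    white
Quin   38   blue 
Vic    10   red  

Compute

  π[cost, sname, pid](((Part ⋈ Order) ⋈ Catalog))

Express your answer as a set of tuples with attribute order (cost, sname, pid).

{(39, Jo, 1), (39, Jo, 13), (39, Jo, 4), (39, Quin, 38), (39, Vic, 10), (9, Dee, 33), (9, Jo, 1), (9, Jo, 13), (9, Jo, 4), (9, Quin, 38)}

Natural join on cost: {(39, ATL, Jo, 13), (39, ATL, Jo, 6), (39, ATL, Jo, 9), (39, DC, Quin, 13), (39, DC, Quin, 6), (39, DC, Quin, 9), (39, DC, Xia, 13), (39, DC, Xia, 6), (39, DC, Xia, 9), (39, NYC, Vic, 13), (39, NYC, Vic, 6), (39, NYC, Vic, 9), (9, CHI, Lee, 26), (9, CHI, Lee, 34), (9, LA, Quin, 26), (9, LA, Quin, 34), (9, LA, Wes, 26), (9, LA, Wes, 34), (9, MIA, Jo, 26), (9, MIA, Jo, 34), (9, SEA, Dee, 26), (9, SEA, Dee, 34)}
Natural join on sname: {(39, ATL, Jo, 13, 1, green), (39, ATL, Jo, 13, 13, black), (39, ATL, Jo, 13, 4, white), (39, ATL, Jo, 6, 1, green), (39, ATL, Jo, 6, 13, black), (39, ATL, Jo, 6, 4, white), (39, ATL, Jo, 9, 1, green), (39, ATL, Jo, 9, 13, black), (39, ATL, Jo, 9, 4, white), (39, DC, Quin, 13, 38, blue), (39, DC, Quin, 6, 38, blue), (39, DC, Quin, 9, 38, blue), (39, NYC, Vic, 13, 10, red), (39, NYC, Vic, 6, 10, red), (39, NYC, Vic, 9, 10, red), (9, LA, Quin, 26, 38, blue), (9, LA, Quin, 34, 38, blue), (9, MIA, Jo, 26, 1, green), (9, MIA, Jo, 26, 13, black), (9, MIA, Jo, 26, 4, white), (9, MIA, Jo, 34, 1, green), (9, MIA, Jo, 34, 13, black), (9, MIA, Jo, 34, 4, white), (9, SEA, Dee, 26, 33, blue), (9, SEA, Dee, 34, 33, blue)}
π[cost, sname, pid]: project onto (cost, sname, pid) (15 duplicate(s) eliminated) → {(39, Jo, 1), (39, Jo, 13), (39, Jo, 4), (39, Quin, 38), (39, Vic, 10), (9, Dee, 33), (9, Jo, 1), (9, Jo, 13), (9, Jo, 4), (9, Quin, 38)}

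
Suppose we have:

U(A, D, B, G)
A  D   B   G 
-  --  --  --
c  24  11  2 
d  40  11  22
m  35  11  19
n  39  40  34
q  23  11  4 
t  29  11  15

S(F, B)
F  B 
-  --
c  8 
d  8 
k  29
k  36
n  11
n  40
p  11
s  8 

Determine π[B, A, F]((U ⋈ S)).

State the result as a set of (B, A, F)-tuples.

Natural join on B: {(c, 24, 11, 2, n), (c, 24, 11, 2, p), (d, 40, 11, 22, n), (d, 40, 11, 22, p), (m, 35, 11, 19, n), (m, 35, 11, 19, p), (n, 39, 40, 34, n), (q, 23, 11, 4, n), (q, 23, 11, 4, p), (t, 29, 11, 15, n), (t, 29, 11, 15, p)}
Keep only column(s) B, A, F: {(11, c, n), (11, c, p), (11, d, n), (11, d, p), (11, m, n), (11, m, p), (11, q, n), (11, q, p), (11, t, n), (11, t, p), (40, n, n)}

{(11, c, n), (11, c, p), (11, d, n), (11, d, p), (11, m, n), (11, m, p), (11, q, n), (11, q, p), (11, t, n), (11, t, p), (40, n, n)}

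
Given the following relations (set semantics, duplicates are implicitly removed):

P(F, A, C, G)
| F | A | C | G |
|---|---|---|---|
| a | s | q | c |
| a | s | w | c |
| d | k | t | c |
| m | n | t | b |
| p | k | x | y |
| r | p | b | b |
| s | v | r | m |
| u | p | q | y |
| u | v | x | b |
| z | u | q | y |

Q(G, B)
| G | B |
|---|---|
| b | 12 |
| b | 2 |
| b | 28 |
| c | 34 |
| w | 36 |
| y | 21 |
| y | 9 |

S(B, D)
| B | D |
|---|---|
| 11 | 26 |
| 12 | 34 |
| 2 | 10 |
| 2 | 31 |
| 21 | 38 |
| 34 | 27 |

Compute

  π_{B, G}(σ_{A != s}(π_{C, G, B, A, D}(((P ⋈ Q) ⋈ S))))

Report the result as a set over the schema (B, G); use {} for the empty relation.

{(12, b), (2, b), (21, y), (34, c)}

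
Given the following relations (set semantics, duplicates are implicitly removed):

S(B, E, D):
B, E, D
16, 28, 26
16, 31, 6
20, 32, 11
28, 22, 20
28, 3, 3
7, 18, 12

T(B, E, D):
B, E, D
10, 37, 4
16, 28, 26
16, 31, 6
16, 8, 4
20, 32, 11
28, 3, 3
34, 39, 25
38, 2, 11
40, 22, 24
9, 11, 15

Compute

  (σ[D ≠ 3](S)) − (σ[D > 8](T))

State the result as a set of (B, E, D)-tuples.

{(16, 31, 6), (28, 22, 20), (7, 18, 12)}

σ[D ≠ 3]: keep tuples satisfying D ≠ 3 → {(16, 28, 26), (16, 31, 6), (20, 32, 11), (28, 22, 20), (7, 18, 12)}
σ[D > 8]: keep tuples satisfying D > 8 → {(16, 28, 26), (20, 32, 11), (34, 39, 25), (38, 2, 11), (40, 22, 24), (9, 11, 15)}
Difference: {(16, 28, 26), (16, 31, 6), (20, 32, 11), (28, 22, 20), (7, 18, 12)} with {(16, 28, 26), (20, 32, 11), (34, 39, 25), (38, 2, 11), (40, 22, 24), (9, 11, 15)} → {(16, 31, 6), (28, 22, 20), (7, 18, 12)}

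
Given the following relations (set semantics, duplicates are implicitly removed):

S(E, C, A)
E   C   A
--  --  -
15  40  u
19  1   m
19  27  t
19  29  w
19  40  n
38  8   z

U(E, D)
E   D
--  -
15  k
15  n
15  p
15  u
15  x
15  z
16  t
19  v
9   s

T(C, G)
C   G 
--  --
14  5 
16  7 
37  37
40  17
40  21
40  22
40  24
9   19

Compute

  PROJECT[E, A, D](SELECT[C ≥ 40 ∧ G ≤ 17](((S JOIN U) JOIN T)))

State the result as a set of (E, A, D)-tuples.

S ⋈ U (natural join on E): {(15, 40, u, k), (15, 40, u, n), (15, 40, u, p), (15, 40, u, u), (15, 40, u, x), (15, 40, u, z), (19, 1, m, v), (19, 27, t, v), (19, 29, w, v), (19, 40, n, v)}
(S JOIN U) ⋈ T (natural join on C): {(15, 40, u, k, 17), (15, 40, u, k, 21), (15, 40, u, k, 22), (15, 40, u, k, 24), (15, 40, u, n, 17), (15, 40, u, n, 21), (15, 40, u, n, 22), (15, 40, u, n, 24), (15, 40, u, p, 17), (15, 40, u, p, 21), (15, 40, u, p, 22), (15, 40, u, p, 24), (15, 40, u, u, 17), (15, 40, u, u, 21), (15, 40, u, u, 22), (15, 40, u, u, 24), (15, 40, u, x, 17), (15, 40, u, x, 21), (15, 40, u, x, 22), (15, 40, u, x, 24), (15, 40, u, z, 17), (15, 40, u, z, 21), (15, 40, u, z, 22), (15, 40, u, z, 24), (19, 40, n, v, 17), (19, 40, n, v, 21), (19, 40, n, v, 22), (19, 40, n, v, 24)}
Filtering on C ≥ 40 ∧ G ≤ 17 leaves {(15, 40, u, k, 17), (15, 40, u, n, 17), (15, 40, u, p, 17), (15, 40, u, u, 17), (15, 40, u, x, 17), (15, 40, u, z, 17), (19, 40, n, v, 17)}.
Keep only column(s) E, A, D: {(15, u, k), (15, u, n), (15, u, p), (15, u, u), (15, u, x), (15, u, z), (19, n, v)}

{(15, u, k), (15, u, n), (15, u, p), (15, u, u), (15, u, x), (15, u, z), (19, n, v)}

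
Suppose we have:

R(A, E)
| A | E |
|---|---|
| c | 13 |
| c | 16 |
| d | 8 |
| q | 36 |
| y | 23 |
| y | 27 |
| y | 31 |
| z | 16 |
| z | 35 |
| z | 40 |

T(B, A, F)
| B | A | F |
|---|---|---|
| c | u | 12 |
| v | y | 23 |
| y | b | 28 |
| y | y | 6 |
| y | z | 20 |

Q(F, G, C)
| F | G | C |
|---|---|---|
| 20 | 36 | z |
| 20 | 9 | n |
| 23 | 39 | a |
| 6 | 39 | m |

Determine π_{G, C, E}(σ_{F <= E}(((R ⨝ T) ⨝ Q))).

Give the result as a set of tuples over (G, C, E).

{(36, z, 35), (36, z, 40), (39, a, 23), (39, a, 27), (39, a, 31), (39, m, 23), (39, m, 27), (39, m, 31), (9, n, 35), (9, n, 40)}

Joining R and T on A yields {(y, 23, v, 23), (y, 23, y, 6), (y, 27, v, 23), (y, 27, y, 6), (y, 31, v, 23), (y, 31, y, 6), (z, 16, y, 20), (z, 35, y, 20), (z, 40, y, 20)}.
Joining (R ⨝ T) and Q on F yields {(y, 23, v, 23, 39, a), (y, 23, y, 6, 39, m), (y, 27, v, 23, 39, a), (y, 27, y, 6, 39, m), (y, 31, v, 23, 39, a), (y, 31, y, 6, 39, m), (z, 16, y, 20, 36, z), (z, 16, y, 20, 9, n), (z, 35, y, 20, 36, z), (z, 35, y, 20, 9, n), (z, 40, y, 20, 36, z), (z, 40, y, 20, 9, n)}.
Selection F <= E: {(y, 23, v, 23, 39, a), (y, 23, y, 6, 39, m), (y, 27, v, 23, 39, a), (y, 27, y, 6, 39, m), (y, 31, v, 23, 39, a), (y, 31, y, 6, 39, m), (z, 35, y, 20, 36, z), (z, 35, y, 20, 9, n), (z, 40, y, 20, 36, z), (z, 40, y, 20, 9, n)}
Keep only column(s) G, C, E: {(36, z, 35), (36, z, 40), (39, a, 23), (39, a, 27), (39, a, 31), (39, m, 23), (39, m, 27), (39, m, 31), (9, n, 35), (9, n, 40)}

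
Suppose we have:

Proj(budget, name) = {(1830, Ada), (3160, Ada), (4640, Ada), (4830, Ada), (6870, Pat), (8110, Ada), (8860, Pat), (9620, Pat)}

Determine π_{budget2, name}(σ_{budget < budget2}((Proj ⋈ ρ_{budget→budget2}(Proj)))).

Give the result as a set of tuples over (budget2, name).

ρ[budget→budget2]: schema becomes (budget2, name); tuples unchanged.
Proj ⋈ ρ_{budget→budget2}(Proj) (natural join on name): {(1830, Ada, 1830), (1830, Ada, 3160), (1830, Ada, 4640), (1830, Ada, 4830), (1830, Ada, 8110), (3160, Ada, 1830), (3160, Ada, 3160), (3160, Ada, 4640), (3160, Ada, 4830), (3160, Ada, 8110), (4640, Ada, 1830), (4640, Ada, 3160), (4640, Ada, 4640), (4640, Ada, 4830), (4640, Ada, 8110), (4830, Ada, 1830), (4830, Ada, 3160), (4830, Ada, 4640), (4830, Ada, 4830), (4830, Ada, 8110), (6870, Pat, 6870), (6870, Pat, 8860), (6870, Pat, 9620), (8110, Ada, 1830), (8110, Ada, 3160), (8110, Ada, 4640), (8110, Ada, 4830), (8110, Ada, 8110), (8860, Pat, 6870), (8860, Pat, 8860), (8860, Pat, 9620), (9620, Pat, 6870), (9620, Pat, 8860), (9620, Pat, 9620)}
Selection budget < budget2: {(1830, Ada, 3160), (1830, Ada, 4640), (1830, Ada, 4830), (1830, Ada, 8110), (3160, Ada, 4640), (3160, Ada, 4830), (3160, Ada, 8110), (4640, Ada, 4830), (4640, Ada, 8110), (4830, Ada, 8110), (6870, Pat, 8860), (6870, Pat, 9620), (8860, Pat, 9620)}
Keep only column(s) budget2, name (7 duplicate(s) eliminated): {(3160, Ada), (4640, Ada), (4830, Ada), (8110, Ada), (8860, Pat), (9620, Pat)}

{(3160, Ada), (4640, Ada), (4830, Ada), (8110, Ada), (8860, Pat), (9620, Pat)}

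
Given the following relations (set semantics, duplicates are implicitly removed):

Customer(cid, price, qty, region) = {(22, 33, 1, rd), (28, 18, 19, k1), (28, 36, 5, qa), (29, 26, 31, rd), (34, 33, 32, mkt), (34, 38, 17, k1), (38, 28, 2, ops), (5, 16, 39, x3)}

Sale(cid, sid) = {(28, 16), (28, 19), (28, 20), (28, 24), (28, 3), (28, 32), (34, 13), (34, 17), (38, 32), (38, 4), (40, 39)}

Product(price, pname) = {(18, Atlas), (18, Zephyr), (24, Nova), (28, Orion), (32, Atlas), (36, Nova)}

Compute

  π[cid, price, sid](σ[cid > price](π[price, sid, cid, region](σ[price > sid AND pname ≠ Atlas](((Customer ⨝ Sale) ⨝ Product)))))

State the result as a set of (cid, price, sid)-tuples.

{(28, 18, 16), (28, 18, 3), (38, 28, 4)}

Natural join on cid: {(28, 18, 19, k1, 16), (28, 18, 19, k1, 19), (28, 18, 19, k1, 20), (28, 18, 19, k1, 24), (28, 18, 19, k1, 3), (28, 18, 19, k1, 32), (28, 36, 5, qa, 16), (28, 36, 5, qa, 19), (28, 36, 5, qa, 20), (28, 36, 5, qa, 24), (28, 36, 5, qa, 3), (28, 36, 5, qa, 32), (34, 33, 32, mkt, 13), (34, 33, 32, mkt, 17), (34, 38, 17, k1, 13), (34, 38, 17, k1, 17), (38, 28, 2, ops, 32), (38, 28, 2, ops, 4)}
Natural join on price: {(28, 18, 19, k1, 16, Atlas), (28, 18, 19, k1, 16, Zephyr), (28, 18, 19, k1, 19, Atlas), (28, 18, 19, k1, 19, Zephyr), (28, 18, 19, k1, 20, Atlas), (28, 18, 19, k1, 20, Zephyr), (28, 18, 19, k1, 24, Atlas), (28, 18, 19, k1, 24, Zephyr), (28, 18, 19, k1, 3, Atlas), (28, 18, 19, k1, 3, Zephyr), (28, 18, 19, k1, 32, Atlas), (28, 18, 19, k1, 32, Zephyr), (28, 36, 5, qa, 16, Nova), (28, 36, 5, qa, 19, Nova), (28, 36, 5, qa, 20, Nova), (28, 36, 5, qa, 24, Nova), (28, 36, 5, qa, 3, Nova), (28, 36, 5, qa, 32, Nova), (38, 28, 2, ops, 32, Orion), (38, 28, 2, ops, 4, Orion)}
Selection price > sid AND pname ≠ Atlas: {(28, 18, 19, k1, 16, Zephyr), (28, 18, 19, k1, 3, Zephyr), (28, 36, 5, qa, 16, Nova), (28, 36, 5, qa, 19, Nova), (28, 36, 5, qa, 20, Nova), (28, 36, 5, qa, 24, Nova), (28, 36, 5, qa, 3, Nova), (28, 36, 5, qa, 32, Nova), (38, 28, 2, ops, 4, Orion)}
π[price, sid, cid, region]: project onto (price, sid, cid, region) → {(18, 16, 28, k1), (18, 3, 28, k1), (28, 4, 38, ops), (36, 16, 28, qa), (36, 19, 28, qa), (36, 20, 28, qa), (36, 24, 28, qa), (36, 3, 28, qa), (36, 32, 28, qa)}
Selection cid > price: {(18, 16, 28, k1), (18, 3, 28, k1), (28, 4, 38, ops)}
π[cid, price, sid]: project onto (cid, price, sid) → {(28, 18, 16), (28, 18, 3), (38, 28, 4)}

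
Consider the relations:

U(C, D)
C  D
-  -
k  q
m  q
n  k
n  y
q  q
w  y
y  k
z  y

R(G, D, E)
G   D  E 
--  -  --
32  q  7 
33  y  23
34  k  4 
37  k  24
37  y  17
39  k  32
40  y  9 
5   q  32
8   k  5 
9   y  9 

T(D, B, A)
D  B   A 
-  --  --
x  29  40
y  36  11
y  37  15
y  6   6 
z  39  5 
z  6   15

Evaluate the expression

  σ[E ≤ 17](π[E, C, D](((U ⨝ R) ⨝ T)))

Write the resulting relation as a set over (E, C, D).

U ⋈ R (natural join on D): {(k, q, 32, 7), (k, q, 5, 32), (m, q, 32, 7), (m, q, 5, 32), (n, k, 34, 4), (n, k, 37, 24), (n, k, 39, 32), (n, k, 8, 5), (n, y, 33, 23), (n, y, 37, 17), (n, y, 40, 9), (n, y, 9, 9), (q, q, 32, 7), (q, q, 5, 32), (w, y, 33, 23), (w, y, 37, 17), (w, y, 40, 9), (w, y, 9, 9), (y, k, 34, 4), (y, k, 37, 24), (y, k, 39, 32), (y, k, 8, 5), (z, y, 33, 23), (z, y, 37, 17), (z, y, 40, 9), (z, y, 9, 9)}
(U ⨝ R) ⋈ T (natural join on D): {(n, y, 33, 23, 36, 11), (n, y, 33, 23, 37, 15), (n, y, 33, 23, 6, 6), (n, y, 37, 17, 36, 11), (n, y, 37, 17, 37, 15), (n, y, 37, 17, 6, 6), (n, y, 40, 9, 36, 11), (n, y, 40, 9, 37, 15), (n, y, 40, 9, 6, 6), (n, y, 9, 9, 36, 11), (n, y, 9, 9, 37, 15), (n, y, 9, 9, 6, 6), (w, y, 33, 23, 36, 11), (w, y, 33, 23, 37, 15), (w, y, 33, 23, 6, 6), (w, y, 37, 17, 36, 11), (w, y, 37, 17, 37, 15), (w, y, 37, 17, 6, 6), (w, y, 40, 9, 36, 11), (w, y, 40, 9, 37, 15), (w, y, 40, 9, 6, 6), (w, y, 9, 9, 36, 11), (w, y, 9, 9, 37, 15), (w, y, 9, 9, 6, 6), (z, y, 33, 23, 36, 11), (z, y, 33, 23, 37, 15), (z, y, 33, 23, 6, 6), (z, y, 37, 17, 36, 11), (z, y, 37, 17, 37, 15), (z, y, 37, 17, 6, 6), (z, y, 40, 9, 36, 11), (z, y, 40, 9, 37, 15), (z, y, 40, 9, 6, 6), (z, y, 9, 9, 36, 11), (z, y, 9, 9, 37, 15), (z, y, 9, 9, 6, 6)}
π_{E, C, D} gives {(17, n, y), (17, w, y), (17, z, y), (23, n, y), (23, w, y), (23, z, y), (9, n, y), (9, w, y), (9, z, y)} (27 duplicate(s) eliminated).
σ[E ≤ 17]: keep tuples satisfying E ≤ 17 → {(17, n, y), (17, w, y), (17, z, y), (9, n, y), (9, w, y), (9, z, y)}

{(17, n, y), (17, w, y), (17, z, y), (9, n, y), (9, w, y), (9, z, y)}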